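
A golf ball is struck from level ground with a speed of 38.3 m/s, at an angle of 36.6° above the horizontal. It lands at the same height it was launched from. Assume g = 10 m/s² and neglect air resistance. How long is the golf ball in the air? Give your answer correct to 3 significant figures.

Vertical component: v_y = 38.3 sin 36.6° = 22.84 m/s.
For a projectile landing at launch height, time of flight is t = 2 v_y / g = 2 × 22.84 / 10 = 4.57 s.

4.57 s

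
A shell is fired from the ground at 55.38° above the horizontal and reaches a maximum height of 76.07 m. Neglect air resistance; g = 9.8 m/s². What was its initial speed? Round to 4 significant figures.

At maximum height v_y = 0, so (v₀ sin θ)² = 2 g H.
v₀ sin 55.38° = √(2 × 9.8 × 76.07) = 38.613 m/s.
v₀ = 38.613 / sin 55.38° = 38.613 / 0.8229 = 46.92 m/s.

46.92 m/s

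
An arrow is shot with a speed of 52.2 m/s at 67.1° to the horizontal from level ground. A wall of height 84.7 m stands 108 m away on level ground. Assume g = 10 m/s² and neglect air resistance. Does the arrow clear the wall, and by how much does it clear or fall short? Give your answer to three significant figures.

Yes — it clears the wall by 29.6 m.

v_x = 52.2 cos 67.1° = 20.31 m/s; v_y0 = 52.2 sin 67.1° = 48.09 m/s.
Time to reach the wall: t = 108 / 20.31 = 5.318 s.
Height at that point: y = 48.09×5.318 − 5.000×5.318² = 114.3 m.
That is 114.3 − 84.7 = 29.6 m above the top of the wall, so the arrow clears it.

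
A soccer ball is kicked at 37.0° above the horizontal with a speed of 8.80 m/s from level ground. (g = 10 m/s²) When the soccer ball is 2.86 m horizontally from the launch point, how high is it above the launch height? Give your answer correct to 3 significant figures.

v_x = 8.80 cos 37.0° = 7.028 m/s, v_y0 = 8.80 sin 37.0° = 5.296 m/s.
Time to reach x = 2.86 m: t = x / v_x = 2.86 / 7.028 = 0.4069 s.
y = v_y0 t − ½ g t² = 5.296×0.4069 − 5.000×0.4069² = 1.33 m.

1.33 m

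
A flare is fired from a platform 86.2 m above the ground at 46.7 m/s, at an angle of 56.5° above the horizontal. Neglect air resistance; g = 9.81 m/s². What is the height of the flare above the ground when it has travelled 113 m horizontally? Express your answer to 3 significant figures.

163 m

v_x = 46.7 cos 56.5° = 25.78 m/s, v_y0 = 46.7 sin 56.5° = 38.94 m/s.
Time to reach x = 113 m: t = x / v_x = 113 / 25.78 = 4.383 s.
y = 86.2 + v_y0 t − ½ g t² = 86.2 + 38.94×4.383 − 4.905×4.383² = 163 m.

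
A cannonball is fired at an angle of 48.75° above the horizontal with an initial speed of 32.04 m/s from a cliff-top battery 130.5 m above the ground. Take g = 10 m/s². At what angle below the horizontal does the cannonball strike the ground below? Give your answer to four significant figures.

v_x = 32.04 cos 48.75° = 21.125 m/s.
At impact |v_y| = √(v_y0² + 2 g h) = √(24.089² + 2×10×130.5) = 56.483 m/s.
Angle below horizontal = arctan(|v_y| / v_x) = arctan(56.483 / 21.125) = 69.49°.

69.49°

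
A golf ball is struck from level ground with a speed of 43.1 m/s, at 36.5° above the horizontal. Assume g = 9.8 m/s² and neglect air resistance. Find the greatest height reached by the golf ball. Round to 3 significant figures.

Vertical component of launch velocity: v_y = 43.1 sin 36.5° = 25.64 m/s.
At the highest point the vertical velocity is zero, so v_y² = 2 g h_max.
h_max = (25.64)² / (2 × 9.8) = 657.4 / 19.60 = 33.5 m.

33.5 m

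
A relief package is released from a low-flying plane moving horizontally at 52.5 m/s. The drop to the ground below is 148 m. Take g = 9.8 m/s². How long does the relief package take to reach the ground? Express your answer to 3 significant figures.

5.50 s

The horizontal speed doesn't affect the fall. With v_y0 = 0, h = ½ g t².
t = √(2 × 148 / 9.8) = √30.20 = 5.50 s.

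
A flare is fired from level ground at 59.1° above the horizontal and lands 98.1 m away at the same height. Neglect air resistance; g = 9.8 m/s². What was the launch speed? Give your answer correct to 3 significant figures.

On level ground, R = v₀² sin(2θ) / g, so v₀ = √(R g / sin 2θ).
sin(2 × 59.1°) = 0.8813.
v₀ = √(98.1 × 9.8 / 0.8813) = √1091 = 33.0 m/s.

33.0 m/s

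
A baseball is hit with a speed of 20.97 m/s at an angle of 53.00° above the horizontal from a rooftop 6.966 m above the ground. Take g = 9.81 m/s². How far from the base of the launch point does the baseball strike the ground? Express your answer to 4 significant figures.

Components: v_x = 20.97 cos 53.00° = 12.620 m/s, v_y = 20.97 sin 53.00° = 16.747 m/s.
Vertical: 0 = 6.966 + 16.747 t − ½(9.81) t² ⇒ 4.905 t² − 16.747 t − 6.966 = 0.
t = [16.747 + √(280.46 + 136.67)] / 9.810 = 3.7891 s.
Horizontal: R = v_x · t = 12.620 × 3.7891 = 47.82 m.

47.82 m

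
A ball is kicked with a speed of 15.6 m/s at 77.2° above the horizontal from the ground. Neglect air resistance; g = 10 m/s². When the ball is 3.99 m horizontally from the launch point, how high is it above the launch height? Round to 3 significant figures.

10.9 m

v_x = 15.6 cos 77.2° = 3.456 m/s, v_y0 = 15.6 sin 77.2° = 15.21 m/s.
Time to reach x = 3.99 m: t = x / v_x = 3.99 / 3.456 = 1.155 s.
y = v_y0 t − ½ g t² = 15.21×1.155 − 5.000×1.155² = 10.9 m.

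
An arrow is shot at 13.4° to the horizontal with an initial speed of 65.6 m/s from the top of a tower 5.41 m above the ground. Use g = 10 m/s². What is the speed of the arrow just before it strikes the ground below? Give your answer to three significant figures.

66.4 m/s

v_x = 65.6 cos 13.4° = 63.81 m/s is unchanged throughout.
For the vertical component, v_y² = v_y0² + 2 g h = (15.20)² + 2×10×5.41 = 339.2, so |v_y| = 18.42 m/s.
Impact speed = √(v_x² + v_y²) = √(4072 + 339.2) = 66.4 m/s.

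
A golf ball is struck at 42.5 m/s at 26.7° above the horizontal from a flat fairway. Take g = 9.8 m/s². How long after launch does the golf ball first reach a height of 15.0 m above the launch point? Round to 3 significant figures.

1.09 s

v_y0 = 42.5 sin 26.7° = 19.10 m/s.
Set y = v_y0 t − ½ g t² = 15.0: 4.900 t² − 19.10 t + 15.0 = 0.
t = [19.10 ± √(364.8 − 294.0)] / 9.8 = (19.10 ± 8.414) / 9.8, giving t = 1.09 s or t = 2.81 s.
The golf ball is on the way up at the first time, so t = 1.09 s.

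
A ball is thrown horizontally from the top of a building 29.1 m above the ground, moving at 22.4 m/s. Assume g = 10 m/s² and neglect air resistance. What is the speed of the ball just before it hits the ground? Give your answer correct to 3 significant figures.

Fall time: t = √(2 × 29.1 / 10) = 2.412 s.
At impact: v_x = 22.4 m/s (unchanged), v_y = g t = 10 × 2.412 = 24.12 m/s.
Speed = √(v_x² + v_y²) = √(501.8 + 581.8) = 32.9 m/s.

32.9 m/s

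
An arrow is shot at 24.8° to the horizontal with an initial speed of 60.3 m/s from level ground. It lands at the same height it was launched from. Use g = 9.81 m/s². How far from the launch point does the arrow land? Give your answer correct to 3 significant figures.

282 m

For level ground, R = v₀² sin(2θ) / g.
sin(2 × 24.8°) = sin 49.60° = 0.7615.
R = (60.3)² × 0.7615 / 9.81 = 282 m.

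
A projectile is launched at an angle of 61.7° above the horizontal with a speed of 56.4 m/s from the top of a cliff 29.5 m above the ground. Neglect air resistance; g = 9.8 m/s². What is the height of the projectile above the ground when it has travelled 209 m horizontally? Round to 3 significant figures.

118 m

v_x = 56.4 cos 61.7° = 26.74 m/s, v_y0 = 56.4 sin 61.7° = 49.66 m/s.
Time to reach x = 209 m: t = x / v_x = 209 / 26.74 = 7.816 s.
y = 29.5 + v_y0 t − ½ g t² = 29.5 + 49.66×7.816 − 4.900×7.816² = 118 m.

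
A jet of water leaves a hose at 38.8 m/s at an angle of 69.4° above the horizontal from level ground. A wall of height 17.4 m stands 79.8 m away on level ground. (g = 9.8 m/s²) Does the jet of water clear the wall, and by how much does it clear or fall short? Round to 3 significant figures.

v_x = 38.8 cos 69.4° = 13.65 m/s; v_y0 = 38.8 sin 69.4° = 36.32 m/s.
Time to reach the wall: t = 79.8 / 13.65 = 5.846 s.
Height at that point: y = 36.32×5.846 − 4.900×5.846² = 44.87 m.
That is 44.87 − 17.4 = 27.5 m above the top of the wall, so the jet of water clears it.

Yes — it clears the wall by 27.5 m.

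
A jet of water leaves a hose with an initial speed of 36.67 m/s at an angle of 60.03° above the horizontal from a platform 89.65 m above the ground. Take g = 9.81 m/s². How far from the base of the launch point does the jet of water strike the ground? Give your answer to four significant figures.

Components: v_x = 36.67 cos 60.03° = 18.318 m/s, v_y = 36.67 sin 60.03° = 31.767 m/s.
Vertical: 0 = 89.65 + 31.767 t − ½(9.81) t² ⇒ 4.905 t² − 31.767 t − 89.65 = 0.
t = [31.767 + √(1009.1 + 1758.9)] / 9.810 = 8.6013 s.
Horizontal: R = v_x · t = 18.318 × 8.6013 = 157.6 m.

157.6 m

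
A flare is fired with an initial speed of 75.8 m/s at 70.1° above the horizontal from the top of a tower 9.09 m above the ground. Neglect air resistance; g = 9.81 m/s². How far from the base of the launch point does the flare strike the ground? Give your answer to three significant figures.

Components: v_x = 75.8 cos 70.1° = 25.80 m/s, v_y = 75.8 sin 70.1° = 71.27 m/s.
Vertical: 0 = 9.09 + 71.27 t − ½(9.81) t² ⇒ 4.905 t² − 71.27 t − 9.09 = 0.
t = [71.27 + √(5079 + 178.3)] / 9.810 = 14.66 s.
Horizontal: R = v_x · t = 25.80 × 14.66 = 378 m.

378 m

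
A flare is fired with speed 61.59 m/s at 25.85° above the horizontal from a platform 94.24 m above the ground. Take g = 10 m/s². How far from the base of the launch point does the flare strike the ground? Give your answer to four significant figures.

431.8 m

Components: v_x = 61.59 cos 25.85° = 55.427 m/s, v_y = 61.59 sin 25.85° = 26.854 m/s.
Vertical: 0 = 94.24 + 26.854 t − ½(10) t² ⇒ 5.000 t² − 26.854 t − 94.24 = 0.
t = [26.854 + √(721.14 + 1884.8)] / 10.00 = 7.7902 s.
Horizontal: R = v_x · t = 55.427 × 7.7902 = 431.8 m.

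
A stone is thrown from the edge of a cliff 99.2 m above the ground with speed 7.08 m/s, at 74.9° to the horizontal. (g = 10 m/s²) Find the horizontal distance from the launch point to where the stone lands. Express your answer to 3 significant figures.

9.57 m

Components: v_x = 7.08 cos 74.9° = 1.844 m/s, v_y = 7.08 sin 74.9° = 6.836 m/s.
Vertical: 0 = 99.2 + 6.836 t − ½(10) t² ⇒ 5.000 t² − 6.836 t − 99.2 = 0.
t = [6.836 + √(46.73 + 1984)] / 10.00 = 5.190 s.
Horizontal: R = v_x · t = 1.844 × 5.190 = 9.57 m.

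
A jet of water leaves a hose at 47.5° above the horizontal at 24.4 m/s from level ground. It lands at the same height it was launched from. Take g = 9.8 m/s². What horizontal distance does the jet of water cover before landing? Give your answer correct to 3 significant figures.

60.5 m

For level ground, R = v₀² sin(2θ) / g.
sin(2 × 47.5°) = sin 95.00° = 0.9962.
R = (24.4)² × 0.9962 / 9.8 = 60.5 m.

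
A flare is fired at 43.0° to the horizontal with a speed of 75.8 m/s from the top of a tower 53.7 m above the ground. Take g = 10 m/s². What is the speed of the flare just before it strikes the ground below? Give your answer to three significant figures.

82.6 m/s

v_x = 75.8 cos 43.0° = 55.44 m/s is unchanged throughout.
For the vertical component, v_y² = v_y0² + 2 g h = (51.70)² + 2×10×53.7 = 3747, so |v_y| = 61.21 m/s.
Impact speed = √(v_x² + v_y²) = √(3074 + 3747) = 82.6 m/s.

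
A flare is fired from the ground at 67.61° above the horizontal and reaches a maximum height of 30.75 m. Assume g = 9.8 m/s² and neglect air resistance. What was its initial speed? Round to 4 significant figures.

26.55 m/s

At maximum height v_y = 0, so (v₀ sin θ)² = 2 g H.
v₀ sin 67.61° = √(2 × 9.8 × 30.75) = 24.550 m/s.
v₀ = 24.550 / sin 67.61° = 24.550 / 0.9246 = 26.55 m/s.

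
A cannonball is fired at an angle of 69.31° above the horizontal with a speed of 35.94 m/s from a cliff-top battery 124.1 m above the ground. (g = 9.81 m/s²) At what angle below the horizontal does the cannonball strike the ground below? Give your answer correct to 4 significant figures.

77.99°

v_x = 35.94 cos 69.31° = 12.698 m/s.
At impact |v_y| = √(v_y0² + 2 g h) = √(33.622² + 2×9.81×124.1) = 59.710 m/s.
Angle below horizontal = arctan(|v_y| / v_x) = arctan(59.710 / 12.698) = 77.99°.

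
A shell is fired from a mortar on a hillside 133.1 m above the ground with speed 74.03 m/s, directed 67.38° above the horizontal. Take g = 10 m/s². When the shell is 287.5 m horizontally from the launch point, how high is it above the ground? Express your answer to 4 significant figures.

v_x = 74.03 cos 67.38° = 28.473 m/s, v_y0 = 74.03 sin 67.38° = 68.335 m/s.
Time to reach x = 287.5 m: t = x / v_x = 287.5 / 28.473 = 10.097 s.
y = 133.1 + v_y0 t − ½ g t² = 133.1 + 68.335×10.097 − 5.000×10.097² = 313.3 m.

313.3 m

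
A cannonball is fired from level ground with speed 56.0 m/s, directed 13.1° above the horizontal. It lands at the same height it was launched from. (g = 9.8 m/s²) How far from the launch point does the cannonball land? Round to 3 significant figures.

141 m

For level ground, R = v₀² sin(2θ) / g.
sin(2 × 13.1°) = sin 26.20° = 0.4415.
R = (56.0)² × 0.4415 / 9.8 = 141 m.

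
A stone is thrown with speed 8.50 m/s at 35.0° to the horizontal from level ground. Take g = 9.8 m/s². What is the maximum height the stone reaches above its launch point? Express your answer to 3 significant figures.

1.21 m

Vertical component of launch velocity: v_y = 8.50 sin 35.0° = 4.875 m/s.
At the highest point the vertical velocity is zero, so v_y² = 2 g h_max.
h_max = (4.875)² / (2 × 9.8) = 23.77 / 19.60 = 1.21 m.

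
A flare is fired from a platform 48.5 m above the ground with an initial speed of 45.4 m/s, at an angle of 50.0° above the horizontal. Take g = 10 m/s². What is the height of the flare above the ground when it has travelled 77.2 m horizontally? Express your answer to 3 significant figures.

106 m

v_x = 45.4 cos 50.0° = 29.18 m/s, v_y0 = 45.4 sin 50.0° = 34.78 m/s.
Time to reach x = 77.2 m: t = x / v_x = 77.2 / 29.18 = 2.646 s.
y = 48.5 + v_y0 t − ½ g t² = 48.5 + 34.78×2.646 − 5.000×2.646² = 106 m.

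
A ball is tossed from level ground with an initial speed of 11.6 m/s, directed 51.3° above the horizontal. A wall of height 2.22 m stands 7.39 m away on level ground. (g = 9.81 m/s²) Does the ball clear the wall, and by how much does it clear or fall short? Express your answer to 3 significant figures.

v_x = 11.6 cos 51.3° = 7.253 m/s; v_y0 = 11.6 sin 51.3° = 9.053 m/s.
Time to reach the wall: t = 7.39 / 7.253 = 1.019 s.
Height at that point: y = 9.053×1.019 − 4.905×1.019² = 4.132 m.
That is 4.132 − 2.22 = 1.91 m above the top of the wall, so the ball clears it.

Yes — it clears the wall by 1.91 m.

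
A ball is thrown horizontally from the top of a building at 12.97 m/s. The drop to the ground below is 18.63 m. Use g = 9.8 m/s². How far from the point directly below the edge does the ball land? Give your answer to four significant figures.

Initial vertical velocity is zero, so the fall time comes from h = ½ g t²: t = √(2 × 18.63 / 9.8) = 1.9499 s.
Horizontal motion is uniform at 12.97 m/s, so x = 12.97 × 1.9499 = 25.29 m.

25.29 m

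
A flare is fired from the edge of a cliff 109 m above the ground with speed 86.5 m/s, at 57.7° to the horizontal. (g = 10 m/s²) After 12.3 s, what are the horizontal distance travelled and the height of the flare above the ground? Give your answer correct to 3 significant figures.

v_x = 86.5 cos 57.7° = 46.22 m/s; v_y0 = 86.5 sin 57.7° = 73.12 m/s.
x = v_x t = 46.22 × 12.3 = 569 m.
y = 109 + v_y0 t − ½ g t² = 252 m.

x = 569 m, y = 252 m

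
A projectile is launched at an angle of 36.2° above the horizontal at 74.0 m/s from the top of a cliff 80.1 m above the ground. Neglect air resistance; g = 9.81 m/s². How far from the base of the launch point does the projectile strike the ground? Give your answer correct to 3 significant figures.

625 m

Components: v_x = 74.0 cos 36.2° = 59.72 m/s, v_y = 74.0 sin 36.2° = 43.70 m/s.
Vertical: 0 = 80.1 + 43.70 t − ½(9.81) t² ⇒ 4.905 t² − 43.70 t − 80.1 = 0.
t = [43.70 + √(1910 + 1572)] / 9.810 = 10.47 s.
Horizontal: R = v_x · t = 59.72 × 10.47 = 625 m.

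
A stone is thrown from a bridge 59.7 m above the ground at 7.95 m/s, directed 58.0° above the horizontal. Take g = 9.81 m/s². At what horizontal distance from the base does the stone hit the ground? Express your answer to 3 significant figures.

Components: v_x = 7.95 cos 58.0° = 4.213 m/s, v_y = 7.95 sin 58.0° = 6.742 m/s.
Vertical: 0 = 59.7 + 6.742 t − ½(9.81) t² ⇒ 4.905 t² − 6.742 t − 59.7 = 0.
t = [6.742 + √(45.45 + 1171)] / 9.810 = 4.243 s.
Horizontal: R = v_x · t = 4.213 × 4.243 = 17.9 m.

17.9 m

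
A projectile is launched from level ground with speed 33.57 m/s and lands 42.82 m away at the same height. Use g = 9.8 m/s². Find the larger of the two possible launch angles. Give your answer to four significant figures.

Level-ground range: R = v₀² sin(2θ)/g ⇒ sin 2θ = R g / v₀² = 42.82×9.8/33.57² = 0.3724.
2θ = arcsin(0.3724) = 21.864° or 180° − 21.864° = 158.136°.
So θ = 10.93° or θ = 79.07°.

79.07°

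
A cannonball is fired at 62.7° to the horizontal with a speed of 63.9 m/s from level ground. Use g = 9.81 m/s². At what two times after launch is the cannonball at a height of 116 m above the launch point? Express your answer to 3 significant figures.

v_y0 = 63.9 sin 62.7° = 56.78 m/s.
Set y = v_y0 t − ½ g t² = 116: 4.905 t² − 56.78 t + 116 = 0.
t = [56.78 ± √(3224 − 2276)] / 9.81 = (56.78 ± 30.79) / 9.81, giving t = 2.65 s or t = 8.93 s.
So the cannonball is at 116 m at t = 2.65 s (rising) and t = 8.93 s (falling).

2.65 s and 8.93 s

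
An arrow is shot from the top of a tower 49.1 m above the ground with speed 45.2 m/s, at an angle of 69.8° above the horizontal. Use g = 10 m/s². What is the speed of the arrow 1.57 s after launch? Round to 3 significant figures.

30.9 m/s

v_x = 45.2 cos 69.8° = 15.61 m/s (constant).
v_y(t) = 45.2 sin 69.8° − g t = 42.42 − 10 × 1.57 = 26.72 m/s.
Speed = √(v_x² + v_y²) = √(243.7 + 714.0) = 30.9 m/s.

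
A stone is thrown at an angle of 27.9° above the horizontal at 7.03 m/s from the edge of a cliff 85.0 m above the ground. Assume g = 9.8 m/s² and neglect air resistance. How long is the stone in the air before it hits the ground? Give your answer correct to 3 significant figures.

4.51 s

Vertical component: v_y = 7.03 sin 27.9° = 3.290 m/s.
Taking up as positive with launch at y = 85.0 m, landing at y = 0: 0 = 85.0 + 3.290 t − ½(9.8) t².
Solving 4.900 t² − 3.290 t − 85.0 = 0 gives t = [3.290 + √(3.290² + 4·4.900·85.0)] / 9.800 = 4.51 s.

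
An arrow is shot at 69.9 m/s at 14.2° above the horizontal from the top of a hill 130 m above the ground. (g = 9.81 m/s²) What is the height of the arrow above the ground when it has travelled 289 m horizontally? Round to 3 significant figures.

114 m

v_x = 69.9 cos 14.2° = 67.76 m/s, v_y0 = 69.9 sin 14.2° = 17.15 m/s.
Time to reach x = 289 m: t = x / v_x = 289 / 67.76 = 4.265 s.
y = 130 + v_y0 t − ½ g t² = 130 + 17.15×4.265 − 4.905×4.265² = 114 m.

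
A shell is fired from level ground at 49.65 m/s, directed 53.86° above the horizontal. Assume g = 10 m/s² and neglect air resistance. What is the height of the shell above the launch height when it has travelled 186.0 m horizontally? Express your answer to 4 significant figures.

v_x = 49.65 cos 53.86° = 29.282 m/s, v_y0 = 49.65 sin 53.86° = 40.096 m/s.
Time to reach x = 186.0 m: t = x / v_x = 186.0 / 29.282 = 6.3520 s.
y = v_y0 t − ½ g t² = 40.096×6.3520 − 5.000×6.3520² = 52.95 m.

52.95 m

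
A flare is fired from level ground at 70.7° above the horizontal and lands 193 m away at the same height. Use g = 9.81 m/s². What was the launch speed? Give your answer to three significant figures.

55.1 m/s

On level ground, R = v₀² sin(2θ) / g, so v₀ = √(R g / sin 2θ).
sin(2 × 70.7°) = 0.6239.
v₀ = √(193 × 9.81 / 0.6239) = √3035 = 55.1 m/s.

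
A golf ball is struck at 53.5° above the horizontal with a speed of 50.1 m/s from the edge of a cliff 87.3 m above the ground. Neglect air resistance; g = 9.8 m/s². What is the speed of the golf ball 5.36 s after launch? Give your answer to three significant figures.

32.2 m/s

v_x = 50.1 cos 53.5° = 29.80 m/s (constant).
v_y(t) = 50.1 sin 53.5° − g t = 40.27 − 9.8 × 5.36 = -12.26 m/s.
Speed = √(v_x² + v_y²) = √(888.0 + 150.3) = 32.2 m/s.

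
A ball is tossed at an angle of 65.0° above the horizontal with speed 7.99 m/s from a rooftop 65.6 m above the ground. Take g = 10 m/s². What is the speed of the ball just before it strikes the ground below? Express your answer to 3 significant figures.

v_x = 7.99 cos 65.0° = 3.377 m/s is unchanged throughout.
For the vertical component, v_y² = v_y0² + 2 g h = (7.241)² + 2×10×65.6 = 1364, so |v_y| = 36.93 m/s.
Impact speed = √(v_x² + v_y²) = √(11.40 + 1364) = 37.1 m/s.

37.1 m/s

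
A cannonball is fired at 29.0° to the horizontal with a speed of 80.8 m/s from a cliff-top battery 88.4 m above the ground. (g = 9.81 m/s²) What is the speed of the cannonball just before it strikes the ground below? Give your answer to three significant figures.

v_x = 80.8 cos 29.0° = 70.67 m/s is unchanged throughout.
For the vertical component, v_y² = v_y0² + 2 g h = (39.17)² + 2×9.81×88.4 = 3269, so |v_y| = 57.18 m/s.
Impact speed = √(v_x² + v_y²) = √(4994 + 3269) = 90.9 m/s.

90.9 m/s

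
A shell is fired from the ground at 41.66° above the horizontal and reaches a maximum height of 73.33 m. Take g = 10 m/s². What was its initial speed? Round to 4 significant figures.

57.61 m/s

At maximum height v_y = 0, so (v₀ sin θ)² = 2 g H.
v₀ sin 41.66° = √(2 × 10 × 73.33) = 38.296 m/s.
v₀ = 38.296 / sin 41.66° = 38.296 / 0.6647 = 57.61 m/s.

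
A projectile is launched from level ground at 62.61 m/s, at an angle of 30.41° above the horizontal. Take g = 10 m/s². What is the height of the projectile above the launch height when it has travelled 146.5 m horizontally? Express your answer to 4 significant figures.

v_x = 62.61 cos 30.41° = 53.996 m/s, v_y0 = 62.61 sin 30.41° = 31.692 m/s.
Time to reach x = 146.5 m: t = x / v_x = 146.5 / 53.996 = 2.7132 s.
y = v_y0 t − ½ g t² = 31.692×2.7132 − 5.000×2.7132² = 49.18 m.

49.18 m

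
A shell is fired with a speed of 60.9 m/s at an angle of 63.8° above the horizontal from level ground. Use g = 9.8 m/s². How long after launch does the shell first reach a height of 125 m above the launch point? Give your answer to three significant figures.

3.21 s

v_y0 = 60.9 sin 63.8° = 54.64 m/s.
Set y = v_y0 t − ½ g t² = 125: 4.900 t² − 54.64 t + 125 = 0.
t = [54.64 ± √(2986 − 2450)] / 9.8 = (54.64 ± 23.15) / 9.8, giving t = 3.21 s or t = 7.94 s.
The shell is on the way up at the first time, so t = 3.21 s.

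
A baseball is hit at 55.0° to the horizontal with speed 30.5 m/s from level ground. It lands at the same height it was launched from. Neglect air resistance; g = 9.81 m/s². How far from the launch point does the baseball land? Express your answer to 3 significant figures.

For level ground, R = v₀² sin(2θ) / g.
sin(2 × 55.0°) = sin 110.0° = 0.9397.
R = (30.5)² × 0.9397 / 9.81 = 89.1 m.

89.1 m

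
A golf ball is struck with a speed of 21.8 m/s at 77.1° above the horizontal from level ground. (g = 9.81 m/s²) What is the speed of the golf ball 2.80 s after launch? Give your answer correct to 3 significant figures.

v_x = 21.8 cos 77.1° = 4.867 m/s (constant).
v_y(t) = 21.8 sin 77.1° − g t = 21.25 − 9.81 × 2.80 = -6.218 m/s.
Speed = √(v_x² + v_y²) = √(23.69 + 38.66) = 7.90 m/s.

7.90 m/s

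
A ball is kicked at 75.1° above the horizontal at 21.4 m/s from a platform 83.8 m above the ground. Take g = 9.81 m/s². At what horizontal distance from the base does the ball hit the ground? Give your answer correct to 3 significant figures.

Components: v_x = 21.4 cos 75.1° = 5.503 m/s, v_y = 21.4 sin 75.1° = 20.68 m/s.
Vertical: 0 = 83.8 + 20.68 t − ½(9.81) t² ⇒ 4.905 t² − 20.68 t − 83.8 = 0.
t = [20.68 + √(427.7 + 1644)] / 9.810 = 6.748 s.
Horizontal: R = v_x · t = 5.503 × 6.748 = 37.1 m.

37.1 m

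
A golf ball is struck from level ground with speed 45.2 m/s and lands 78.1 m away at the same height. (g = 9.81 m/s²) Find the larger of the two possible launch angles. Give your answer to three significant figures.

Level-ground range: R = v₀² sin(2θ)/g ⇒ sin 2θ = R g / v₀² = 78.1×9.81/45.2² = 0.3750.
2θ = arcsin(0.3750) = 22.02° or 180° − 22.02° = 157.98°.
So θ = 11.0° or θ = 79.0°.

79.0°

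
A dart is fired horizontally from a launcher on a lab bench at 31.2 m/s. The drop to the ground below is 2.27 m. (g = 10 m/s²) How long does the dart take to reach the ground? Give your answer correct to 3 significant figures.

The horizontal speed doesn't affect the fall. With v_y0 = 0, h = ½ g t².
t = √(2 × 2.27 / 10) = √0.4540 = 0.674 s.

0.674 s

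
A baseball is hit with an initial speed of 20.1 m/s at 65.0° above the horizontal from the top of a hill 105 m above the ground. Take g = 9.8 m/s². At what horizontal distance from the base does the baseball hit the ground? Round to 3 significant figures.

58.2 m

Components: v_x = 20.1 cos 65.0° = 8.495 m/s, v_y = 20.1 sin 65.0° = 18.22 m/s.
Vertical: 0 = 105 + 18.22 t − ½(9.8) t² ⇒ 4.900 t² − 18.22 t − 105 = 0.
t = [18.22 + √(332.0 + 2058)] / 9.800 = 6.848 s.
Horizontal: R = v_x · t = 8.495 × 6.848 = 58.2 m.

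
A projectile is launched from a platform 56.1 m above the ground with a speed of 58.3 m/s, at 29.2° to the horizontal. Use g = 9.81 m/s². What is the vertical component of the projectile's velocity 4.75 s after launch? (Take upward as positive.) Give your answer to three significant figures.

-18.2 m/s

Initial vertical component: v_y0 = 58.3 sin 29.2° = 28.44 m/s.
v_y(t) = v_y0 − g t = 28.44 − 9.81 × 4.75 = -18.2 m/s.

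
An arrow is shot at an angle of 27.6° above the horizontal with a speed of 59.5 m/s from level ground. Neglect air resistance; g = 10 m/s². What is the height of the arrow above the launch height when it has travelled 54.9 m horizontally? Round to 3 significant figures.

v_x = 59.5 cos 27.6° = 52.73 m/s, v_y0 = 59.5 sin 27.6° = 27.57 m/s.
Time to reach x = 54.9 m: t = x / v_x = 54.9 / 52.73 = 1.041 s.
y = v_y0 t − ½ g t² = 27.57×1.041 − 5.000×1.041² = 23.3 m.

23.3 m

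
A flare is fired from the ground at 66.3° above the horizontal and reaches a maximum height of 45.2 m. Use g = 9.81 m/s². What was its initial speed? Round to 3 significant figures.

32.5 m/s

At maximum height v_y = 0, so (v₀ sin θ)² = 2 g H.
v₀ sin 66.3° = √(2 × 9.81 × 45.2) = 29.78 m/s.
v₀ = 29.78 / sin 66.3° = 29.78 / 0.9157 = 32.5 m/s.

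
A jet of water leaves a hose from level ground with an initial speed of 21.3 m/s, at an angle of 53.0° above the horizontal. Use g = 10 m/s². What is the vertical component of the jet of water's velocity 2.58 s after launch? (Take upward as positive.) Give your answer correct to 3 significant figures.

-8.79 m/s

Initial vertical component: v_y0 = 21.3 sin 53.0° = 17.01 m/s.
v_y(t) = v_y0 − g t = 17.01 − 10 × 2.58 = -8.79 m/s.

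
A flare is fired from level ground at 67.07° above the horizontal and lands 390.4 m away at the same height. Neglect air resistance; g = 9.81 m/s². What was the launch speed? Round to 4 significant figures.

On level ground, R = v₀² sin(2θ) / g, so v₀ = √(R g / sin 2θ).
sin(2 × 67.07°) = 0.7176.
v₀ = √(390.4 × 9.81 / 0.7176) = √5337.0 = 73.05 m/s.

73.05 m/s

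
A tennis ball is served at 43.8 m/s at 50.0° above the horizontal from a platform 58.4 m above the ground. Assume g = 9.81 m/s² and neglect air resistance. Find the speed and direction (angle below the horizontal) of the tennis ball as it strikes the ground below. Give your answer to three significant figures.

v_x = 43.8 cos 50.0° = 28.15 m/s (constant).
|v_y| at impact = √((33.55)² + 2×9.81×58.4) = 47.66 m/s.
Speed = √(28.15² + 47.66²) = 55.4 m/s; angle = arctan(47.66/28.15) = 59.4° below horizontal.

55.4 m/s at 59.4° below the horizontal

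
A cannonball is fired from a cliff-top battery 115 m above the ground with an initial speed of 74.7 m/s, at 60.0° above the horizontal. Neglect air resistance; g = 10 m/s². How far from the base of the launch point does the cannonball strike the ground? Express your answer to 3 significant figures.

Components: v_x = 74.7 cos 60.0° = 37.35 m/s, v_y = 74.7 sin 60.0° = 64.69 m/s.
Vertical: 0 = 115 + 64.69 t − ½(10) t² ⇒ 5.000 t² − 64.69 t − 115 = 0.
t = [64.69 + √(4185 + 2300)] / 10.00 = 14.52 s.
Horizontal: R = v_x · t = 37.35 × 14.52 = 542 m.

542 m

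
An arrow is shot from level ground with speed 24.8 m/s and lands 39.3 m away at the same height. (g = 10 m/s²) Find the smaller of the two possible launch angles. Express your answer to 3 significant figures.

19.9°

Level-ground range: R = v₀² sin(2θ)/g ⇒ sin 2θ = R g / v₀² = 39.3×10/24.8² = 0.6390.
2θ = arcsin(0.6390) = 39.72° or 180° − 39.72° = 140.28°.
So θ = 19.9° or θ = 70.1°.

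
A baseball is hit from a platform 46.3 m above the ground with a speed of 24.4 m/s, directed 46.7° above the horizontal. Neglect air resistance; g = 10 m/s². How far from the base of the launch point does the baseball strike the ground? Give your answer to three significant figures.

88.7 m

Components: v_x = 24.4 cos 46.7° = 16.73 m/s, v_y = 24.4 sin 46.7° = 17.76 m/s.
Vertical: 0 = 46.3 + 17.76 t − ½(10) t² ⇒ 5.000 t² − 17.76 t − 46.3 = 0.
t = [17.76 + √(315.4 + 926.0)] / 10.00 = 5.299 s.
Horizontal: R = v_x · t = 16.73 × 5.299 = 88.7 m.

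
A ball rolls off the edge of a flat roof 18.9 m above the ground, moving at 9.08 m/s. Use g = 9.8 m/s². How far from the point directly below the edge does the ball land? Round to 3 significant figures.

17.8 m

Initial vertical velocity is zero, so the fall time comes from h = ½ g t²: t = √(2 × 18.9 / 9.8) = 1.964 s.
Horizontal motion is uniform at 9.08 m/s, so x = 9.08 × 1.964 = 17.8 m.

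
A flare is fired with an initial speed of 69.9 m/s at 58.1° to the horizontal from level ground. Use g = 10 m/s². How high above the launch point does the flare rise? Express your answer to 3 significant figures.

Vertical component of launch velocity: v_y = 69.9 sin 58.1° = 59.34 m/s.
At the highest point the vertical velocity is zero, so v_y² = 2 g h_max.
h_max = (59.34)² / (2 × 10) = 3521 / 20.00 = 176 m.

176 m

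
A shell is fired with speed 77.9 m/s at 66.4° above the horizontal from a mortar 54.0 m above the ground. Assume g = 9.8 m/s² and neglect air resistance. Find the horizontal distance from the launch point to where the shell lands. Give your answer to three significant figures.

477 m

Components: v_x = 77.9 cos 66.4° = 31.19 m/s, v_y = 77.9 sin 66.4° = 71.38 m/s.
Vertical: 0 = 54.0 + 71.38 t − ½(9.8) t² ⇒ 4.900 t² − 71.38 t − 54.0 = 0.
t = [71.38 + √(5095 + 1058)] / 9.800 = 15.29 s.
Horizontal: R = v_x · t = 31.19 × 15.29 = 477 m.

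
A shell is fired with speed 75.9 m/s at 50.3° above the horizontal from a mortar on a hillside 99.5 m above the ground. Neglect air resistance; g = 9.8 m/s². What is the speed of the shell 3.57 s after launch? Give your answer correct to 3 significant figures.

v_x = 75.9 cos 50.3° = 48.48 m/s (constant).
v_y(t) = 75.9 sin 50.3° − g t = 58.40 − 9.8 × 3.57 = 23.41 m/s.
Speed = √(v_x² + v_y²) = √(2350 + 548.0) = 53.8 m/s.

53.8 m/s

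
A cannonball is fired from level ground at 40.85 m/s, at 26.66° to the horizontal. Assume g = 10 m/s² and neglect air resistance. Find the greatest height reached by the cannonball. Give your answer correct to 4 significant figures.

16.80 m

Vertical component of launch velocity: v_y = 40.85 sin 26.66° = 18.329 m/s.
At the highest point the vertical velocity is zero, so v_y² = 2 g h_max.
h_max = (18.329)² / (2 × 10) = 335.95 / 20.00 = 16.80 m.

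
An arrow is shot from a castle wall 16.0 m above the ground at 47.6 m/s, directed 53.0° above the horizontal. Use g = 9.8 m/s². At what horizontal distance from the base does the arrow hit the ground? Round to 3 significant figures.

234 m

Components: v_x = 47.6 cos 53.0° = 28.65 m/s, v_y = 47.6 sin 53.0° = 38.02 m/s.
Vertical: 0 = 16.0 + 38.02 t − ½(9.8) t² ⇒ 4.900 t² − 38.02 t − 16.0 = 0.
t = [38.02 + √(1446 + 313.6)] / 9.800 = 8.160 s.
Horizontal: R = v_x · t = 28.65 × 8.160 = 234 m.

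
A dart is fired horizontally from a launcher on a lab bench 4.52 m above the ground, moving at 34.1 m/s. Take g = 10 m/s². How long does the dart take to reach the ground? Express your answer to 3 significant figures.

The horizontal speed doesn't affect the fall. With v_y0 = 0, h = ½ g t².
t = √(2 × 4.52 / 10) = √0.9040 = 0.951 s.

0.951 s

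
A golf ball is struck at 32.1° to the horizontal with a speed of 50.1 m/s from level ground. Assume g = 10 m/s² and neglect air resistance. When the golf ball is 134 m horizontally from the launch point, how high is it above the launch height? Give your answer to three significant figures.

34.2 m

v_x = 50.1 cos 32.1° = 42.44 m/s, v_y0 = 50.1 sin 32.1° = 26.62 m/s.
Time to reach x = 134 m: t = x / v_x = 134 / 42.44 = 3.157 s.
y = v_y0 t − ½ g t² = 26.62×3.157 − 5.000×3.157² = 34.2 m.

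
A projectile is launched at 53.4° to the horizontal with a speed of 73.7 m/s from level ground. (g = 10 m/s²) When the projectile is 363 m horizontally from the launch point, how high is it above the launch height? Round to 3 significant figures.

v_x = 73.7 cos 53.4° = 43.94 m/s, v_y0 = 73.7 sin 53.4° = 59.17 m/s.
Time to reach x = 363 m: t = x / v_x = 363 / 43.94 = 8.261 s.
y = v_y0 t − ½ g t² = 59.17×8.261 − 5.000×8.261² = 148 m.

148 m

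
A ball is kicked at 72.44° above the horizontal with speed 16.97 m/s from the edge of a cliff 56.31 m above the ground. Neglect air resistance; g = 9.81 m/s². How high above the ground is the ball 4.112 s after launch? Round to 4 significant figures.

39.90 m

v_y0 = 16.97 sin 72.44° = 16.179 m/s.
y(t) = 56.31 + v_y0 t − ½ g t² = 56.31 + 16.179×4.112 − ½×9.81×4.112² = 39.90 m.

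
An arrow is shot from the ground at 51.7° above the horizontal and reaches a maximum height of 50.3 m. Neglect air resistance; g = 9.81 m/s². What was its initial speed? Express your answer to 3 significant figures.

40.0 m/s

At maximum height v_y = 0, so (v₀ sin θ)² = 2 g H.
v₀ sin 51.7° = √(2 × 9.81 × 50.3) = 31.41 m/s.
v₀ = 31.41 / sin 51.7° = 31.41 / 0.7848 = 40.0 m/s.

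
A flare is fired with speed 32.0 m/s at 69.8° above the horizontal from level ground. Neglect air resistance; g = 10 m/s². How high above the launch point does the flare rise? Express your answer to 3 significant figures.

Vertical component of launch velocity: v_y = 32.0 sin 69.8° = 30.03 m/s.
At the highest point the vertical velocity is zero, so v_y² = 2 g h_max.
h_max = (30.03)² / (2 × 10) = 901.8 / 20.00 = 45.1 m.

45.1 m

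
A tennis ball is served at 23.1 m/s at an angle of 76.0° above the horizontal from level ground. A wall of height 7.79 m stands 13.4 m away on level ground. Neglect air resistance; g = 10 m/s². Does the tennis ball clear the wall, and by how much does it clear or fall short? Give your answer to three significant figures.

v_x = 23.1 cos 76.0° = 5.588 m/s; v_y0 = 23.1 sin 76.0° = 22.41 m/s.
Time to reach the wall: t = 13.4 / 5.588 = 2.398 s.
Height at that point: y = 22.41×2.398 − 5.000×2.398² = 24.99 m.
That is 24.99 − 7.79 = 17.2 m above the top of the wall, so the tennis ball clears it.

Yes — it clears the wall by 17.2 m.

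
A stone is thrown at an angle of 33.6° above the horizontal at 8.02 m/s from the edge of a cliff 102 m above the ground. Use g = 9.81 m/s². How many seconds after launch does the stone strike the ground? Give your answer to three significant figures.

Vertical component: v_y = 8.02 sin 33.6° = 4.438 m/s.
Taking up as positive with launch at y = 102 m, landing at y = 0: 0 = 102 + 4.438 t − ½(9.81) t².
Solving 4.905 t² − 4.438 t − 102 = 0 gives t = [4.438 + √(4.438² + 4·4.905·102)] / 9.810 = 5.03 s.

5.03 s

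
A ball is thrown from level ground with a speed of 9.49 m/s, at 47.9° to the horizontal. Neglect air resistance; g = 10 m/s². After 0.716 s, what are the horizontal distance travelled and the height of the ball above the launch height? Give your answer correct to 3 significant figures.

v_x = 9.49 cos 47.9° = 6.362 m/s; v_y0 = 9.49 sin 47.9° = 7.041 m/s.
x = v_x t = 6.362 × 0.716 = 4.56 m.
y = v_y0 t − ½ g t² = 7.041×0.716 − 5.000×0.716² = 2.48 m.

x = 4.56 m, y = 2.48 m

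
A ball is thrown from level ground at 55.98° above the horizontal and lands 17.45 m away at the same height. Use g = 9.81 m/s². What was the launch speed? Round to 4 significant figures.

On level ground, R = v₀² sin(2θ) / g, so v₀ = √(R g / sin 2θ).
sin(2 × 55.98°) = 0.9274.
v₀ = √(17.45 × 9.81 / 0.9274) = √184.59 = 13.59 m/s.

13.59 m/s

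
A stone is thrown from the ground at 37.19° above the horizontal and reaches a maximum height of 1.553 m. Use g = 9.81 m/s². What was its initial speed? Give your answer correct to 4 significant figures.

At maximum height v_y = 0, so (v₀ sin θ)² = 2 g H.
v₀ sin 37.19° = √(2 × 9.81 × 1.553) = 5.5200 m/s.
v₀ = 5.5200 / sin 37.19° = 5.5200 / 0.6045 = 9.132 m/s.

9.132 m/s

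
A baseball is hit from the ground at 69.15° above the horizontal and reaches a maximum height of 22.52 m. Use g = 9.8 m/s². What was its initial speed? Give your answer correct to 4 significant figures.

At maximum height v_y = 0, so (v₀ sin θ)² = 2 g H.
v₀ sin 69.15° = √(2 × 9.8 × 22.52) = 21.009 m/s.
v₀ = 21.009 / sin 69.15° = 21.009 / 0.9345 = 22.48 m/s.

22.48 m/s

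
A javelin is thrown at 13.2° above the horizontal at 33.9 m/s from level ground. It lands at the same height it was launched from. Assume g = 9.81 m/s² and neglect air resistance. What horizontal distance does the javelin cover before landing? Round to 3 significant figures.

Components: v_x = 33.9 cos 13.2° = 33.00 m/s, v_y = 33.9 sin 13.2° = 7.741 m/s.
Time of flight (same landing height): t = 2 v_y / g = 2 × 7.741 / 9.81 = 1.578 s.
Range: R = v_x · t = 33.00 × 1.578 = 52.1 m.

52.1 m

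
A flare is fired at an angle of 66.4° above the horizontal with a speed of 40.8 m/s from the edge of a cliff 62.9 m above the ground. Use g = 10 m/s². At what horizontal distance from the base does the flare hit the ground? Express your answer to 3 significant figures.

Components: v_x = 40.8 cos 66.4° = 16.33 m/s, v_y = 40.8 sin 66.4° = 37.39 m/s.
Vertical: 0 = 62.9 + 37.39 t − ½(10) t² ⇒ 5.000 t² − 37.39 t − 62.9 = 0.
t = [37.39 + √(1398 + 1258)] / 10.00 = 8.893 s.
Horizontal: R = v_x · t = 16.33 × 8.893 = 145 m.

145 m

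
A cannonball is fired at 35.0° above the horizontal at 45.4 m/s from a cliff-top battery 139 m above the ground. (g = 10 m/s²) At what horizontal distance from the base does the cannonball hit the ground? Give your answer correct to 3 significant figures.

316 m

Components: v_x = 45.4 cos 35.0° = 37.19 m/s, v_y = 45.4 sin 35.0° = 26.04 m/s.
Vertical: 0 = 139 + 26.04 t − ½(10) t² ⇒ 5.000 t² − 26.04 t − 139 = 0.
t = [26.04 + √(678.1 + 2780)] / 10.00 = 8.485 s.
Horizontal: R = v_x · t = 37.19 × 8.485 = 316 m.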